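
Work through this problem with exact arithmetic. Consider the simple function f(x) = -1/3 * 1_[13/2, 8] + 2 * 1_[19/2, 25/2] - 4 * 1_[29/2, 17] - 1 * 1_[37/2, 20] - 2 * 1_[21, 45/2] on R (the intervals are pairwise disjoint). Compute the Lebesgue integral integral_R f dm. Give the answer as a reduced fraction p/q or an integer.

For a simple function f = sum_i c_i * 1_{A_i} with disjoint A_i,
  integral f dm = sum_i c_i * m(A_i).
Lengths of the A_i:
  m(A_1) = 8 - 13/2 = 3/2.
  m(A_2) = 25/2 - 19/2 = 3.
  m(A_3) = 17 - 29/2 = 5/2.
  m(A_4) = 20 - 37/2 = 3/2.
  m(A_5) = 45/2 - 21 = 3/2.
Contributions c_i * m(A_i):
  (-1/3) * (3/2) = -1/2.
  (2) * (3) = 6.
  (-4) * (5/2) = -10.
  (-1) * (3/2) = -3/2.
  (-2) * (3/2) = -3.
Total: -1/2 + 6 - 10 - 3/2 - 3 = -9.

-9


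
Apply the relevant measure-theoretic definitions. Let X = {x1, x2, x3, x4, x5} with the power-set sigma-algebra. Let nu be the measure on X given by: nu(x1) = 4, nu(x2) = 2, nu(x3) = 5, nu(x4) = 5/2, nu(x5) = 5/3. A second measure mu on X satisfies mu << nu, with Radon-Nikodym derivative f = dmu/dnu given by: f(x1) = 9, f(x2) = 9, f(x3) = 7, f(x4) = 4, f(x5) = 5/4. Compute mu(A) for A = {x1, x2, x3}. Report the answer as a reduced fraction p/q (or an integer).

By the defining property of the Radon-Nikodym derivative, for every measurable set A,
  mu(A) = integral_A f dnu.
Since nu is a discrete measure concentrated on the atoms of X, the integral over A reduces to the sum
  mu(A) = sum_{x in A} f(x) * nu({x}).
Computing each term:
  x1: f(x1) * nu(x1) = 9 * 4 = 36.
  x2: f(x2) * nu(x2) = 9 * 2 = 18.
  x3: f(x3) * nu(x3) = 7 * 5 = 35.
Summing: mu(A) = 36 + 18 + 35 = 89.

89


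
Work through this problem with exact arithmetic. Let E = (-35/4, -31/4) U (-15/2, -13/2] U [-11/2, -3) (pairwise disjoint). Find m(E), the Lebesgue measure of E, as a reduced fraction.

For pairwise disjoint intervals, m(union_i I_i) = sum_i m(I_i),
and m is invariant under swapping open/closed endpoints (single points have measure 0).
So m(E) = sum_i (b_i - a_i).
  I_1 has length -31/4 - (-35/4) = 1.
  I_2 has length -13/2 - (-15/2) = 1.
  I_3 has length -3 - (-11/2) = 5/2.
Summing:
  m(E) = 1 + 1 + 5/2 = 9/2.

9/2


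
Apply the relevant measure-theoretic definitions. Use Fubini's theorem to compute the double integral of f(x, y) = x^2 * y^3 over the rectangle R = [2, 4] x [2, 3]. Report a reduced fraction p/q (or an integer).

f(x, y) is a tensor product of a function of x and a function of y, and both factors are bounded continuous (hence Lebesgue integrable) on the rectangle, so Fubini's theorem applies:
  integral_R f d(m x m) = (integral_a1^b1 x^2 dx) * (integral_a2^b2 y^3 dy).
Inner integral in x: integral_{2}^{4} x^2 dx = (4^3 - 2^3)/3
  = 56/3.
Inner integral in y: integral_{2}^{3} y^3 dy = (3^4 - 2^4)/4
  = 65/4.
Product: (56/3) * (65/4) = 910/3.

910/3


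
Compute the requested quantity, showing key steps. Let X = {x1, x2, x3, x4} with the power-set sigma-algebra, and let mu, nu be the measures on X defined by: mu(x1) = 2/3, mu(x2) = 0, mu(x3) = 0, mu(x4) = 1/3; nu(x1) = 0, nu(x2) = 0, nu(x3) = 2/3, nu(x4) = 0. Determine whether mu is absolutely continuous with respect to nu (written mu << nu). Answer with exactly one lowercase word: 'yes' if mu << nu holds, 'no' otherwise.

mu << nu means: every nu-null measurable set is also mu-null; equivalently, for every atom x, if nu({x}) = 0 then mu({x}) = 0.
Checking each atom:
  x1: nu = 0, mu = 2/3 > 0 -> violates mu << nu.
  x2: nu = 0, mu = 0 -> consistent with mu << nu.
  x3: nu = 2/3 > 0 -> no constraint.
  x4: nu = 0, mu = 1/3 > 0 -> violates mu << nu.
The atom(s) x1, x4 violate the condition (nu = 0 but mu > 0). Therefore mu is NOT absolutely continuous w.r.t. nu.

no


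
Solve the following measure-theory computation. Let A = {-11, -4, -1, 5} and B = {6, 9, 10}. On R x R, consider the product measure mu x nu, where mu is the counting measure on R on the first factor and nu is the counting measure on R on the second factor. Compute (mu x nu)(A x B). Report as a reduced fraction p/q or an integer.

For a measurable rectangle A x B, the product measure satisfies
  (mu x nu)(A x B) = mu(A) * nu(B).
  mu(A) = 4.
  nu(B) = 3.
  (mu x nu)(A x B) = 4 * 3 = 12.

12


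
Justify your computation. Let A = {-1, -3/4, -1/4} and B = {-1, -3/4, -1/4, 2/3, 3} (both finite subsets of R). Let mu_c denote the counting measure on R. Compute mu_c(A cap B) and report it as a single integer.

Counting measure on a finite set equals cardinality. mu_c(A cap B) = |A cap B| (elements appearing in both).
Enumerating the elements of A that also lie in B gives 3 element(s).
So mu_c(A cap B) = 3.

3


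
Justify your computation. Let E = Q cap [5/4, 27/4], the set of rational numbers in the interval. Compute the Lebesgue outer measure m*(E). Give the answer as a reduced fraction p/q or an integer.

E = Q cap [5/4, 27/4] is a subset of Q, which is countable. Enumerate Q = {q_1, q_2, ...}; for any eps > 0, cover q_k by the open interval (q_k - eps/2^(k+1), q_k + eps/2^(k+1)), of length eps/2^k. The total cover length is sum_{k>=1} eps/2^k = eps. Hence m*(E) <= m*(Q) <= eps for every eps > 0, and since outer measure is non-negative, m*(E) = 0.

0


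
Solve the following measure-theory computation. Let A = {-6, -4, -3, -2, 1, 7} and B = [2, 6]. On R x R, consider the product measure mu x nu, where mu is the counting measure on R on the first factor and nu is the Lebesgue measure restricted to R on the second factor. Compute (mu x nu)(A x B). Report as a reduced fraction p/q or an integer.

For a measurable rectangle A x B, the product measure satisfies
  (mu x nu)(A x B) = mu(A) * nu(B).
  mu(A) = 6.
  nu(B) = 4.
  (mu x nu)(A x B) = 6 * 4 = 24.

24


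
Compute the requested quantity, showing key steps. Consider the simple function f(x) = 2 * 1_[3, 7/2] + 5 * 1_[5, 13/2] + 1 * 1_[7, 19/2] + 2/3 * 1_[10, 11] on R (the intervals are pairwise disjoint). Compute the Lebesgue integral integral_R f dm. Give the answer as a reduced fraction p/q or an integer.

For a simple function f = sum_i c_i * 1_{A_i} with disjoint A_i,
  integral f dm = sum_i c_i * m(A_i).
Lengths of the A_i:
  m(A_1) = 7/2 - 3 = 1/2.
  m(A_2) = 13/2 - 5 = 3/2.
  m(A_3) = 19/2 - 7 = 5/2.
  m(A_4) = 11 - 10 = 1.
Contributions c_i * m(A_i):
  (2) * (1/2) = 1.
  (5) * (3/2) = 15/2.
  (1) * (5/2) = 5/2.
  (2/3) * (1) = 2/3.
Total: 1 + 15/2 + 5/2 + 2/3 = 35/3.

35/3


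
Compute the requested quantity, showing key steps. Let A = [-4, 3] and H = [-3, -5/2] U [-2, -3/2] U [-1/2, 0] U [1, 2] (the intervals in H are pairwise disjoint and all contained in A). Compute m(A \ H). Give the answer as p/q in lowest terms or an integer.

The ambient interval has length m(A) = 3 - (-4) = 7.
Since the holes are disjoint and sit inside A, by finite additivity
  m(H) = sum_i (b_i - a_i), and m(A \ H) = m(A) - m(H).
Computing the hole measures:
  m(H_1) = -5/2 - (-3) = 1/2.
  m(H_2) = -3/2 - (-2) = 1/2.
  m(H_3) = 0 - (-1/2) = 1/2.
  m(H_4) = 2 - 1 = 1.
Summed: m(H) = 1/2 + 1/2 + 1/2 + 1 = 5/2.
So m(A \ H) = 7 - 5/2 = 9/2.

9/2


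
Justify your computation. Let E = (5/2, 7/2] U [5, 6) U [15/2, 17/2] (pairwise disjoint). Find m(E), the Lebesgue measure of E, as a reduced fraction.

For pairwise disjoint intervals, m(union_i I_i) = sum_i m(I_i),
and m is invariant under swapping open/closed endpoints (single points have measure 0).
So m(E) = sum_i (b_i - a_i).
  I_1 has length 7/2 - 5/2 = 1.
  I_2 has length 6 - 5 = 1.
  I_3 has length 17/2 - 15/2 = 1.
Summing:
  m(E) = 1 + 1 + 1 = 3.

3


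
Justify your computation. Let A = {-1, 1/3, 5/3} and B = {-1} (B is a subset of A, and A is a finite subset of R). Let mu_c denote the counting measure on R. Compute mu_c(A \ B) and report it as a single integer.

Counting measure assigns mu_c(E) = |E| (number of elements) when E is finite. For B subset A, A \ B is the set of elements of A not in B, so |A \ B| = |A| - |B|.
|A| = 3, |B| = 1, so mu_c(A \ B) = 3 - 1 = 2.

2


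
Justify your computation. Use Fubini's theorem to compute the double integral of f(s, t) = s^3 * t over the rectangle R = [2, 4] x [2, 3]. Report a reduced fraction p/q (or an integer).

f(s, t) is a tensor product of a function of s and a function of t, and both factors are bounded continuous (hence Lebesgue integrable) on the rectangle, so Fubini's theorem applies:
  integral_R f d(m x m) = (integral_a1^b1 s^3 ds) * (integral_a2^b2 t dt).
Inner integral in s: integral_{2}^{4} s^3 ds = (4^4 - 2^4)/4
  = 60.
Inner integral in t: integral_{2}^{3} t dt = (3^2 - 2^2)/2
  = 5/2.
Product: (60) * (5/2) = 150.

150


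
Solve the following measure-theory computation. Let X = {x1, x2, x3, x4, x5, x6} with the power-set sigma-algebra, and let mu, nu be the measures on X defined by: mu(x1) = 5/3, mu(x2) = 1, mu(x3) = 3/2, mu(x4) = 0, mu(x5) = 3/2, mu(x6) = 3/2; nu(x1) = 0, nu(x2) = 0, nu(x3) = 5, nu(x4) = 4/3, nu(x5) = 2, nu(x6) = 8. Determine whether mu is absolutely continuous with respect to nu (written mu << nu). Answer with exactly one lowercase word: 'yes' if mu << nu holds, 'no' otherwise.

mu << nu means: every nu-null measurable set is also mu-null; equivalently, for every atom x, if nu({x}) = 0 then mu({x}) = 0.
Checking each atom:
  x1: nu = 0, mu = 5/3 > 0 -> violates mu << nu.
  x2: nu = 0, mu = 1 > 0 -> violates mu << nu.
  x3: nu = 5 > 0 -> no constraint.
  x4: nu = 4/3 > 0 -> no constraint.
  x5: nu = 2 > 0 -> no constraint.
  x6: nu = 8 > 0 -> no constraint.
The atom(s) x1, x2 violate the condition (nu = 0 but mu > 0). Therefore mu is NOT absolutely continuous w.r.t. nu.

no


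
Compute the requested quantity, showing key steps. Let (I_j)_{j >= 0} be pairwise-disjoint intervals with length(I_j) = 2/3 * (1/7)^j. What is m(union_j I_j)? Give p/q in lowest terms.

By countable additivity of the Lebesgue measure on pairwise disjoint measurable sets,
  m(union_{j >= 0} I_j) = sum_{j >= 0} m(I_j) = sum_{j >= 0} a * r^j,
  with a = 2/3 and r = 1/7.
Since 0 < r = 1/7 < 1, the geometric series converges:
  sum_{j >= 0} a * r^j = a / (1 - r).
  = 2/3 / (1 - 1/7)
  = 2/3 / (6/7)
  = 7/9.

7/9


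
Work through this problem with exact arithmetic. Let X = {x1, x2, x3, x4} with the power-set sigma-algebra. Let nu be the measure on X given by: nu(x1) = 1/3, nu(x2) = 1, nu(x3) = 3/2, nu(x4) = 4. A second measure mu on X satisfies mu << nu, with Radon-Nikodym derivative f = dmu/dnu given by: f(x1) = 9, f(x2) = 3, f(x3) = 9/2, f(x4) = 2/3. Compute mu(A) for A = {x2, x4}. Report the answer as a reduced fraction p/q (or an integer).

By the defining property of the Radon-Nikodym derivative, for every measurable set A,
  mu(A) = integral_A f dnu.
Since nu is a discrete measure concentrated on the atoms of X, the integral over A reduces to the sum
  mu(A) = sum_{x in A} f(x) * nu({x}).
Computing each term:
  x2: f(x2) * nu(x2) = 3 * 1 = 3.
  x4: f(x4) * nu(x4) = 2/3 * 4 = 8/3.
Summing: mu(A) = 3 + 8/3 = 17/3.

17/3


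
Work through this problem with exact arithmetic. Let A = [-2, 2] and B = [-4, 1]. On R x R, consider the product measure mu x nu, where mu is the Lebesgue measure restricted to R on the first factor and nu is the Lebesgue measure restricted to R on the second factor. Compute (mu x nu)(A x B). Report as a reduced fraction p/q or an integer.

For a measurable rectangle A x B, the product measure satisfies
  (mu x nu)(A x B) = mu(A) * nu(B).
  mu(A) = 4.
  nu(B) = 5.
  (mu x nu)(A x B) = 4 * 5 = 20.

20


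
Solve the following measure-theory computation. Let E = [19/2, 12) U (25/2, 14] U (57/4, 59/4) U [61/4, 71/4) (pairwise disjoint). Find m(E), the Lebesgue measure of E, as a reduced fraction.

For pairwise disjoint intervals, m(union_i I_i) = sum_i m(I_i),
and m is invariant under swapping open/closed endpoints (single points have measure 0).
So m(E) = sum_i (b_i - a_i).
  I_1 has length 12 - 19/2 = 5/2.
  I_2 has length 14 - 25/2 = 3/2.
  I_3 has length 59/4 - 57/4 = 1/2.
  I_4 has length 71/4 - 61/4 = 5/2.
Summing:
  m(E) = 5/2 + 3/2 + 1/2 + 5/2 = 7.

7


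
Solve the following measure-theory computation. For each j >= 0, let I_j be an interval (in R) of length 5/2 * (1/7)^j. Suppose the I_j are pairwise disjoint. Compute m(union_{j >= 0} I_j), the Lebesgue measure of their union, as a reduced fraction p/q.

By countable additivity of the Lebesgue measure on pairwise disjoint measurable sets,
  m(union_{j >= 0} I_j) = sum_{j >= 0} m(I_j) = sum_{j >= 0} a * r^j,
  with a = 5/2 and r = 1/7.
Since 0 < r = 1/7 < 1, the geometric series converges:
  sum_{j >= 0} a * r^j = a / (1 - r).
  = 5/2 / (1 - 1/7)
  = 5/2 / (6/7)
  = 35/12.

35/12


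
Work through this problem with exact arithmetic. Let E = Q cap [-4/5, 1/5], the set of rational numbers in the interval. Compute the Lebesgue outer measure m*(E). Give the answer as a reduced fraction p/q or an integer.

The set Q cap [-4/5, 1/5] is countable (a subset of the countable set Q). Lebesgue outer measure of any countable set is 0: each singleton {q} has m*({q}) = 0, and by countable subadditivity m*(union_k {q_k}) <= sum_k m*({q_k}) = sum_k 0 = 0. The reverse inequality m*(E) >= 0 is automatic. So m*(Q cap [-4/5, 1/5]) = 0.

0


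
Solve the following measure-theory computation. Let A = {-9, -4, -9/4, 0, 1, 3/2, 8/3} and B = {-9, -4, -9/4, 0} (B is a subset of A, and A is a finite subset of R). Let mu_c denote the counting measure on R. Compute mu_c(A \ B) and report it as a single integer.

Counting measure assigns mu_c(E) = |E| (number of elements) when E is finite. For B subset A, A \ B is the set of elements of A not in B, so |A \ B| = |A| - |B|.
|A| = 7, |B| = 4, so mu_c(A \ B) = 7 - 4 = 3.

3


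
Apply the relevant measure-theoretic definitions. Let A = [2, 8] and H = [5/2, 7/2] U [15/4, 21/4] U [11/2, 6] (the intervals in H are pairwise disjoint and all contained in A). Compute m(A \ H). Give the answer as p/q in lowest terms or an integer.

The ambient interval has length m(A) = 8 - 2 = 6.
Since the holes are disjoint and sit inside A, by finite additivity
  m(H) = sum_i (b_i - a_i), and m(A \ H) = m(A) - m(H).
Computing the hole measures:
  m(H_1) = 7/2 - 5/2 = 1.
  m(H_2) = 21/4 - 15/4 = 3/2.
  m(H_3) = 6 - 11/2 = 1/2.
Summed: m(H) = 1 + 3/2 + 1/2 = 3.
So m(A \ H) = 6 - 3 = 3.

3


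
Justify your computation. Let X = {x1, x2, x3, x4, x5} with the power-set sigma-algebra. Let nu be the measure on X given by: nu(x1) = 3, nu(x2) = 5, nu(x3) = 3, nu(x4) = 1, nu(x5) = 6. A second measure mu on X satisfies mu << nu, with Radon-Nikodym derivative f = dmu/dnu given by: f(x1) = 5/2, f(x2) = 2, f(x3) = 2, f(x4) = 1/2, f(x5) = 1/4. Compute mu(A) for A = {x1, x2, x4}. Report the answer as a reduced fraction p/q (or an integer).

By the defining property of the Radon-Nikodym derivative, for every measurable set A,
  mu(A) = integral_A f dnu.
Since nu is a discrete measure concentrated on the atoms of X, the integral over A reduces to the sum
  mu(A) = sum_{x in A} f(x) * nu({x}).
Computing each term:
  x1: f(x1) * nu(x1) = 5/2 * 3 = 15/2.
  x2: f(x2) * nu(x2) = 2 * 5 = 10.
  x4: f(x4) * nu(x4) = 1/2 * 1 = 1/2.
Summing: mu(A) = 15/2 + 10 + 1/2 = 18.

18


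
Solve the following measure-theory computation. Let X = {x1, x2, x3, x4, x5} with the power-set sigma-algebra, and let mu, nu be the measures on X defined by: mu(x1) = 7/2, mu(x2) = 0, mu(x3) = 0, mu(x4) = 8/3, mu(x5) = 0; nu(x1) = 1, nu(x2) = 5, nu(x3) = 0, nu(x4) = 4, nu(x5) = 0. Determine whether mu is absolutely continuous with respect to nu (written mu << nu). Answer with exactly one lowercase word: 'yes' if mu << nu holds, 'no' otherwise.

mu << nu means: every nu-null measurable set is also mu-null; equivalently, for every atom x, if nu({x}) = 0 then mu({x}) = 0.
Checking each atom:
  x1: nu = 1 > 0 -> no constraint.
  x2: nu = 5 > 0 -> no constraint.
  x3: nu = 0, mu = 0 -> consistent with mu << nu.
  x4: nu = 4 > 0 -> no constraint.
  x5: nu = 0, mu = 0 -> consistent with mu << nu.
No atom violates the condition. Therefore mu << nu.

yes


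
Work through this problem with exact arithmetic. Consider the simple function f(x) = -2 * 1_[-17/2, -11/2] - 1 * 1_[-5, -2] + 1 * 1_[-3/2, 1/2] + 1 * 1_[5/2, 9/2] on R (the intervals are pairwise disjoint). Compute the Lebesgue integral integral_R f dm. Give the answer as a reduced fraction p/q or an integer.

For a simple function f = sum_i c_i * 1_{A_i} with disjoint A_i,
  integral f dm = sum_i c_i * m(A_i).
Lengths of the A_i:
  m(A_1) = -11/2 - (-17/2) = 3.
  m(A_2) = -2 - (-5) = 3.
  m(A_3) = 1/2 - (-3/2) = 2.
  m(A_4) = 9/2 - 5/2 = 2.
Contributions c_i * m(A_i):
  (-2) * (3) = -6.
  (-1) * (3) = -3.
  (1) * (2) = 2.
  (1) * (2) = 2.
Total: -6 - 3 + 2 + 2 = -5.

-5


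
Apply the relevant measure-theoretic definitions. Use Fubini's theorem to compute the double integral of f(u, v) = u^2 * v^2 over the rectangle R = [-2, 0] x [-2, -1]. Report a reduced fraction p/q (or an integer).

f(u, v) is a tensor product of a function of u and a function of v, and both factors are bounded continuous (hence Lebesgue integrable) on the rectangle, so Fubini's theorem applies:
  integral_R f d(m x m) = (integral_a1^b1 u^2 du) * (integral_a2^b2 v^2 dv).
Inner integral in u: integral_{-2}^{0} u^2 du = (0^3 - (-2)^3)/3
  = 8/3.
Inner integral in v: integral_{-2}^{-1} v^2 dv = ((-1)^3 - (-2)^3)/3
  = 7/3.
Product: (8/3) * (7/3) = 56/9.

56/9


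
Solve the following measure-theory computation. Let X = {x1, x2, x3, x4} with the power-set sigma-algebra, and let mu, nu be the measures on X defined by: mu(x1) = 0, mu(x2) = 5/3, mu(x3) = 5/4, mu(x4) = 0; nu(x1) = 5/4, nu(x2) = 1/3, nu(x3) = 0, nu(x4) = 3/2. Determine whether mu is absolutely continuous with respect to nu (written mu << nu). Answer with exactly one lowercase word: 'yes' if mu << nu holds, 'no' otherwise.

mu << nu means: every nu-null measurable set is also mu-null; equivalently, for every atom x, if nu({x}) = 0 then mu({x}) = 0.
Checking each atom:
  x1: nu = 5/4 > 0 -> no constraint.
  x2: nu = 1/3 > 0 -> no constraint.
  x3: nu = 0, mu = 5/4 > 0 -> violates mu << nu.
  x4: nu = 3/2 > 0 -> no constraint.
The atom(s) x3 violate the condition (nu = 0 but mu > 0). Therefore mu is NOT absolutely continuous w.r.t. nu.

no


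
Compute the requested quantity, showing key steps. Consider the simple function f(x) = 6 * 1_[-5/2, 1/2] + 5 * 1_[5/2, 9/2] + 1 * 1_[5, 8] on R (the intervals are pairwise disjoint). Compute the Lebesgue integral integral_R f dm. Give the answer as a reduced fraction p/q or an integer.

For a simple function f = sum_i c_i * 1_{A_i} with disjoint A_i,
  integral f dm = sum_i c_i * m(A_i).
Lengths of the A_i:
  m(A_1) = 1/2 - (-5/2) = 3.
  m(A_2) = 9/2 - 5/2 = 2.
  m(A_3) = 8 - 5 = 3.
Contributions c_i * m(A_i):
  (6) * (3) = 18.
  (5) * (2) = 10.
  (1) * (3) = 3.
Total: 18 + 10 + 3 = 31.

31


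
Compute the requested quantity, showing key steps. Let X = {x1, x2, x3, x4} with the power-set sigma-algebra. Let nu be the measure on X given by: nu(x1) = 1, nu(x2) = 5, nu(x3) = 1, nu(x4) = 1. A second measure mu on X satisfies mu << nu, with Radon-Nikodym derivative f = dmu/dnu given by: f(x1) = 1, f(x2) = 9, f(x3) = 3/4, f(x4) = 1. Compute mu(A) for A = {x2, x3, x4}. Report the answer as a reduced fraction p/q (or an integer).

By the defining property of the Radon-Nikodym derivative, for every measurable set A,
  mu(A) = integral_A f dnu.
Since nu is a discrete measure concentrated on the atoms of X, the integral over A reduces to the sum
  mu(A) = sum_{x in A} f(x) * nu({x}).
Computing each term:
  x2: f(x2) * nu(x2) = 9 * 5 = 45.
  x3: f(x3) * nu(x3) = 3/4 * 1 = 3/4.
  x4: f(x4) * nu(x4) = 1 * 1 = 1.
Summing: mu(A) = 45 + 3/4 + 1 = 187/4.

187/4


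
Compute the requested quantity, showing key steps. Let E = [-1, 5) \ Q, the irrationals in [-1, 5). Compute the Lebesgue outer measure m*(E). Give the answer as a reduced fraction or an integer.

The interval I = [-1, 5) has m(I) = 5 - (-1) = 6 (endpoints are measure-zero, so open/closed/half-open agree). Write I = (I cap Q) u (I \ Q). The rationals in I are countable, so m*(I cap Q) = 0 (cover each rational by intervals whose total length is arbitrarily small). By countable subadditivity m*(I) <= m*(I cap Q) + m*(I \ Q), hence m*(I \ Q) >= m(I) = 6. The reverse inequality m*(I \ Q) <= m*(I) = 6 is trivial since (I \ Q) is a subset of I. Therefore m*(I \ Q) = 6.

6


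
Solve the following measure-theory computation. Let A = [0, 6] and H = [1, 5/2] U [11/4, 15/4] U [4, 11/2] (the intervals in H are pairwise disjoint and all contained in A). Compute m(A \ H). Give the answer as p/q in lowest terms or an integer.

The ambient interval has length m(A) = 6 - 0 = 6.
Since the holes are disjoint and sit inside A, by finite additivity
  m(H) = sum_i (b_i - a_i), and m(A \ H) = m(A) - m(H).
Computing the hole measures:
  m(H_1) = 5/2 - 1 = 3/2.
  m(H_2) = 15/4 - 11/4 = 1.
  m(H_3) = 11/2 - 4 = 3/2.
Summed: m(H) = 3/2 + 1 + 3/2 = 4.
So m(A \ H) = 6 - 4 = 2.

2


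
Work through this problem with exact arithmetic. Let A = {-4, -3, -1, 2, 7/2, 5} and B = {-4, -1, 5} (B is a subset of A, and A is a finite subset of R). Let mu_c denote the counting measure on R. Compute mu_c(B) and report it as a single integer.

Counting measure assigns mu_c(E) = |E| (number of elements) when E is finite.
B has 3 element(s), so mu_c(B) = 3.

3


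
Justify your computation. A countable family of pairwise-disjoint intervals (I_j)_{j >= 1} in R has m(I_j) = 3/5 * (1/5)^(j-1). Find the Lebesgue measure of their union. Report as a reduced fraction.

By countable additivity of the Lebesgue measure on pairwise disjoint measurable sets,
  m(union_{j >= 1} I_j) = sum_{j >= 1} m(I_j) = sum_{j >= 1} a * r^(j-1),
  with a = 3/5 and r = 1/5.
Since 0 < r = 1/5 < 1, the geometric series converges:
  sum_{j >= 1} a * r^(j-1) = a / (1 - r).
  = 3/5 / (1 - 1/5)
  = 3/5 / (4/5)
  = 3/4.

3/4


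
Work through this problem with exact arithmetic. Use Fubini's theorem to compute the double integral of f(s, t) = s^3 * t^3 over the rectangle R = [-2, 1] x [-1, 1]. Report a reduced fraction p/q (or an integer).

f(s, t) is a tensor product of a function of s and a function of t, and both factors are bounded continuous (hence Lebesgue integrable) on the rectangle, so Fubini's theorem applies:
  integral_R f d(m x m) = (integral_a1^b1 s^3 ds) * (integral_a2^b2 t^3 dt).
Inner integral in s: integral_{-2}^{1} s^3 ds = (1^4 - (-2)^4)/4
  = -15/4.
Inner integral in t: integral_{-1}^{1} t^3 dt = (1^4 - (-1)^4)/4
  = 0.
Product: (-15/4) * (0) = 0.

0


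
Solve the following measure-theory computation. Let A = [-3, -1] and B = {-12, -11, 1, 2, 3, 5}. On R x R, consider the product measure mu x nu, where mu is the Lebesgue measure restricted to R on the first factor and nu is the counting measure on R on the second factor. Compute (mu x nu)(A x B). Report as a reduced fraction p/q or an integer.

For a measurable rectangle A x B, the product measure satisfies
  (mu x nu)(A x B) = mu(A) * nu(B).
  mu(A) = 2.
  nu(B) = 6.
  (mu x nu)(A x B) = 2 * 6 = 12.

12


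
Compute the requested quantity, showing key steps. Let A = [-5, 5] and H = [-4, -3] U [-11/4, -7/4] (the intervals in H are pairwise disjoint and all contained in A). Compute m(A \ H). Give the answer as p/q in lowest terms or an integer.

The ambient interval has length m(A) = 5 - (-5) = 10.
Since the holes are disjoint and sit inside A, by finite additivity
  m(H) = sum_i (b_i - a_i), and m(A \ H) = m(A) - m(H).
Computing the hole measures:
  m(H_1) = -3 - (-4) = 1.
  m(H_2) = -7/4 - (-11/4) = 1.
Summed: m(H) = 1 + 1 = 2.
So m(A \ H) = 10 - 2 = 8.

8


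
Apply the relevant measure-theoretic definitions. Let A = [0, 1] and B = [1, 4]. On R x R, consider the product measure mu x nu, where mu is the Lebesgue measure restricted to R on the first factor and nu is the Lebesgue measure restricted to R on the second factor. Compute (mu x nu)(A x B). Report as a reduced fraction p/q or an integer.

For a measurable rectangle A x B, the product measure satisfies
  (mu x nu)(A x B) = mu(A) * nu(B).
  mu(A) = 1.
  nu(B) = 3.
  (mu x nu)(A x B) = 1 * 3 = 3.

3


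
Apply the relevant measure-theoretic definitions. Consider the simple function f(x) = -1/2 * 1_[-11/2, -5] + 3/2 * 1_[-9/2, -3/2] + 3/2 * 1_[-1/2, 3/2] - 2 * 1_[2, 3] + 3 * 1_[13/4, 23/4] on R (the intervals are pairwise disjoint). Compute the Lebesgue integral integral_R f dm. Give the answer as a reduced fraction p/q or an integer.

For a simple function f = sum_i c_i * 1_{A_i} with disjoint A_i,
  integral f dm = sum_i c_i * m(A_i).
Lengths of the A_i:
  m(A_1) = -5 - (-11/2) = 1/2.
  m(A_2) = -3/2 - (-9/2) = 3.
  m(A_3) = 3/2 - (-1/2) = 2.
  m(A_4) = 3 - 2 = 1.
  m(A_5) = 23/4 - 13/4 = 5/2.
Contributions c_i * m(A_i):
  (-1/2) * (1/2) = -1/4.
  (3/2) * (3) = 9/2.
  (3/2) * (2) = 3.
  (-2) * (1) = -2.
  (3) * (5/2) = 15/2.
Total: -1/4 + 9/2 + 3 - 2 + 15/2 = 51/4.

51/4


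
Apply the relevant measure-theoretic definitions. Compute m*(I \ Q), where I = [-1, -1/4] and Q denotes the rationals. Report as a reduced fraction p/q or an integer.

The interval I = [-1, -1/4] has m(I) = -1/4 - (-1) = 3/4 (endpoints are measure-zero, so open/closed/half-open agree). Write I = (I cap Q) u (I \ Q). The rationals in I are countable, so m*(I cap Q) = 0 (cover each rational by intervals whose total length is arbitrarily small). By countable subadditivity m*(I) <= m*(I cap Q) + m*(I \ Q), hence m*(I \ Q) >= m(I) = 3/4. The reverse inequality m*(I \ Q) <= m*(I) = 3/4 is trivial since (I \ Q) is a subset of I. Therefore m*(I \ Q) = 3/4.

3/4


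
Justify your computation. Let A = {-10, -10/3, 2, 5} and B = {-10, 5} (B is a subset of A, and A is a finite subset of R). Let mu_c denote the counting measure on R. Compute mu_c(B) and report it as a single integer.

Counting measure assigns mu_c(E) = |E| (number of elements) when E is finite.
B has 2 element(s), so mu_c(B) = 2.

2


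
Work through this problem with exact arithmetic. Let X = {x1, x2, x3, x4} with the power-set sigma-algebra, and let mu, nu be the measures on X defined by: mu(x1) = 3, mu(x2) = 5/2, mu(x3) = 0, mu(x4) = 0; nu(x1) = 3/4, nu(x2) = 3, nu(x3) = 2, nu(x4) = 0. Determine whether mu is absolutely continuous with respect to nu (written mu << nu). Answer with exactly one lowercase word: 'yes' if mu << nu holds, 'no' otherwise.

mu << nu means: every nu-null measurable set is also mu-null; equivalently, for every atom x, if nu({x}) = 0 then mu({x}) = 0.
Checking each atom:
  x1: nu = 3/4 > 0 -> no constraint.
  x2: nu = 3 > 0 -> no constraint.
  x3: nu = 2 > 0 -> no constraint.
  x4: nu = 0, mu = 0 -> consistent with mu << nu.
No atom violates the condition. Therefore mu << nu.

yes


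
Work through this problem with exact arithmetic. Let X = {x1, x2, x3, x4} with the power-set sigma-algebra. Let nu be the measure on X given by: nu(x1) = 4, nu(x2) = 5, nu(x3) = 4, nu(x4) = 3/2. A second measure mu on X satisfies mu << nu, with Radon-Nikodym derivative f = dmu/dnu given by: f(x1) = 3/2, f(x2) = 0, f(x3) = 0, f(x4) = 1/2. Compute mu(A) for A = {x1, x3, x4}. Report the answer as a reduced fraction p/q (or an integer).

By the defining property of the Radon-Nikodym derivative, for every measurable set A,
  mu(A) = integral_A f dnu.
Since nu is a discrete measure concentrated on the atoms of X, the integral over A reduces to the sum
  mu(A) = sum_{x in A} f(x) * nu({x}).
Computing each term:
  x1: f(x1) * nu(x1) = 3/2 * 4 = 6.
  x3: f(x3) * nu(x3) = 0 * 4 = 0.
  x4: f(x4) * nu(x4) = 1/2 * 3/2 = 3/4.
Summing: mu(A) = 6 + 0 + 3/4 = 27/4.

27/4


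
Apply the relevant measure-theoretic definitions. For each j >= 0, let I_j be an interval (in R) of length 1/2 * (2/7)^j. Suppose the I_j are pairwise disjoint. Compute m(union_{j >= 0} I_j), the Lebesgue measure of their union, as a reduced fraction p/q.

By countable additivity of the Lebesgue measure on pairwise disjoint measurable sets,
  m(union_{j >= 0} I_j) = sum_{j >= 0} m(I_j) = sum_{j >= 0} a * r^j,
  with a = 1/2 and r = 2/7.
Since 0 < r = 2/7 < 1, the geometric series converges:
  sum_{j >= 0} a * r^j = a / (1 - r).
  = 1/2 / (1 - 2/7)
  = 1/2 / (5/7)
  = 7/10.

7/10


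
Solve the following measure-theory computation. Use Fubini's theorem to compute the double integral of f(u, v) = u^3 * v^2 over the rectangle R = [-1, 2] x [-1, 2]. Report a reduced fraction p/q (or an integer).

f(u, v) is a tensor product of a function of u and a function of v, and both factors are bounded continuous (hence Lebesgue integrable) on the rectangle, so Fubini's theorem applies:
  integral_R f d(m x m) = (integral_a1^b1 u^3 du) * (integral_a2^b2 v^2 dv).
Inner integral in u: integral_{-1}^{2} u^3 du = (2^4 - (-1)^4)/4
  = 15/4.
Inner integral in v: integral_{-1}^{2} v^2 dv = (2^3 - (-1)^3)/3
  = 3.
Product: (15/4) * (3) = 45/4.

45/4


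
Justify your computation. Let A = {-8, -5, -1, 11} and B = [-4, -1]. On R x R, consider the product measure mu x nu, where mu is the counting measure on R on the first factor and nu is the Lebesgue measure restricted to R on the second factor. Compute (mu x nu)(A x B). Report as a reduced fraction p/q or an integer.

For a measurable rectangle A x B, the product measure satisfies
  (mu x nu)(A x B) = mu(A) * nu(B).
  mu(A) = 4.
  nu(B) = 3.
  (mu x nu)(A x B) = 4 * 3 = 12.

12


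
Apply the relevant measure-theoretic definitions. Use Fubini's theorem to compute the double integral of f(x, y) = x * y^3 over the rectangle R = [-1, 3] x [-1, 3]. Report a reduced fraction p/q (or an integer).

f(x, y) is a tensor product of a function of x and a function of y, and both factors are bounded continuous (hence Lebesgue integrable) on the rectangle, so Fubini's theorem applies:
  integral_R f d(m x m) = (integral_a1^b1 x dx) * (integral_a2^b2 y^3 dy).
Inner integral in x: integral_{-1}^{3} x dx = (3^2 - (-1)^2)/2
  = 4.
Inner integral in y: integral_{-1}^{3} y^3 dy = (3^4 - (-1)^4)/4
  = 20.
Product: (4) * (20) = 80.

80


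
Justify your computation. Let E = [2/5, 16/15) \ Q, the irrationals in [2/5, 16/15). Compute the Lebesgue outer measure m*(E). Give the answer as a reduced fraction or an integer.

The interval I = [2/5, 16/15) has m(I) = 16/15 - 2/5 = 2/3 (endpoints are measure-zero, so open/closed/half-open agree). Write I = (I cap Q) u (I \ Q). The rationals in I are countable, so m*(I cap Q) = 0 (cover each rational by intervals whose total length is arbitrarily small). By countable subadditivity m*(I) <= m*(I cap Q) + m*(I \ Q), hence m*(I \ Q) >= m(I) = 2/3. The reverse inequality m*(I \ Q) <= m*(I) = 2/3 is trivial since (I \ Q) is a subset of I. Therefore m*(I \ Q) = 2/3.

2/3


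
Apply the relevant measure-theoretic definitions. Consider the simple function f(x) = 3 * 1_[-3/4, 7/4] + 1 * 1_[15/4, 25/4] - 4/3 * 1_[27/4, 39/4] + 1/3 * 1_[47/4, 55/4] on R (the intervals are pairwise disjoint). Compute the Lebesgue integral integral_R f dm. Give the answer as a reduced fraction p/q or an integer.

For a simple function f = sum_i c_i * 1_{A_i} with disjoint A_i,
  integral f dm = sum_i c_i * m(A_i).
Lengths of the A_i:
  m(A_1) = 7/4 - (-3/4) = 5/2.
  m(A_2) = 25/4 - 15/4 = 5/2.
  m(A_3) = 39/4 - 27/4 = 3.
  m(A_4) = 55/4 - 47/4 = 2.
Contributions c_i * m(A_i):
  (3) * (5/2) = 15/2.
  (1) * (5/2) = 5/2.
  (-4/3) * (3) = -4.
  (1/3) * (2) = 2/3.
Total: 15/2 + 5/2 - 4 + 2/3 = 20/3.

20/3


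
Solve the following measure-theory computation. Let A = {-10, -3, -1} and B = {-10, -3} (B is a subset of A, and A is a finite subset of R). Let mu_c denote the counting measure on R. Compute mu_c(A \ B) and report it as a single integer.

Counting measure assigns mu_c(E) = |E| (number of elements) when E is finite. For B subset A, A \ B is the set of elements of A not in B, so |A \ B| = |A| - |B|.
|A| = 3, |B| = 2, so mu_c(A \ B) = 3 - 2 = 1.

1


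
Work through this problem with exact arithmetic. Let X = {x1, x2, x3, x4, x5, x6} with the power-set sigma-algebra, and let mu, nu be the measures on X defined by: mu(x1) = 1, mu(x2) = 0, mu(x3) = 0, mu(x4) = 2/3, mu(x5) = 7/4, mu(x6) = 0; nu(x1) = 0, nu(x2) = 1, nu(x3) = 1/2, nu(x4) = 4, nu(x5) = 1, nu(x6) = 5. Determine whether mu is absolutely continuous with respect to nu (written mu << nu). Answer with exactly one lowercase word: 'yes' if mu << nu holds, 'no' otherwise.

mu << nu means: every nu-null measurable set is also mu-null; equivalently, for every atom x, if nu({x}) = 0 then mu({x}) = 0.
Checking each atom:
  x1: nu = 0, mu = 1 > 0 -> violates mu << nu.
  x2: nu = 1 > 0 -> no constraint.
  x3: nu = 1/2 > 0 -> no constraint.
  x4: nu = 4 > 0 -> no constraint.
  x5: nu = 1 > 0 -> no constraint.
  x6: nu = 5 > 0 -> no constraint.
The atom(s) x1 violate the condition (nu = 0 but mu > 0). Therefore mu is NOT absolutely continuous w.r.t. nu.

no


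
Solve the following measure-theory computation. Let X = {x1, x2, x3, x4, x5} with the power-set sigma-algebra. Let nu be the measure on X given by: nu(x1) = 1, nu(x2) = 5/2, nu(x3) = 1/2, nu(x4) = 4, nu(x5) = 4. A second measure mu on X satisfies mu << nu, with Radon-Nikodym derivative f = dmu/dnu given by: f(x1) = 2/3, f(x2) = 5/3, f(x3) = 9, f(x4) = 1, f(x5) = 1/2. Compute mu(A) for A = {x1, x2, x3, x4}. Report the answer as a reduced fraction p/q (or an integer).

By the defining property of the Radon-Nikodym derivative, for every measurable set A,
  mu(A) = integral_A f dnu.
Since nu is a discrete measure concentrated on the atoms of X, the integral over A reduces to the sum
  mu(A) = sum_{x in A} f(x) * nu({x}).
Computing each term:
  x1: f(x1) * nu(x1) = 2/3 * 1 = 2/3.
  x2: f(x2) * nu(x2) = 5/3 * 5/2 = 25/6.
  x3: f(x3) * nu(x3) = 9 * 1/2 = 9/2.
  x4: f(x4) * nu(x4) = 1 * 4 = 4.
Summing: mu(A) = 2/3 + 25/6 + 9/2 + 4 = 40/3.

40/3


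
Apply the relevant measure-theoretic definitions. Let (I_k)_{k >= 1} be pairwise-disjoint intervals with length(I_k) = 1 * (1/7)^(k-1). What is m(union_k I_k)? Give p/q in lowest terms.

By countable additivity of the Lebesgue measure on pairwise disjoint measurable sets,
  m(union_{k >= 1} I_k) = sum_{k >= 1} m(I_k) = sum_{k >= 1} a * r^(k-1),
  with a = 1 and r = 1/7.
Since 0 < r = 1/7 < 1, the geometric series converges:
  sum_{k >= 1} a * r^(k-1) = a / (1 - r).
  = 1 / (1 - 1/7)
  = 1 / (6/7)
  = 7/6.

7/6


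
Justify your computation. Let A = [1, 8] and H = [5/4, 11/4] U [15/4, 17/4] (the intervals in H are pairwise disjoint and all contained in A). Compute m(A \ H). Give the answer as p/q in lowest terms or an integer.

The ambient interval has length m(A) = 8 - 1 = 7.
Since the holes are disjoint and sit inside A, by finite additivity
  m(H) = sum_i (b_i - a_i), and m(A \ H) = m(A) - m(H).
Computing the hole measures:
  m(H_1) = 11/4 - 5/4 = 3/2.
  m(H_2) = 17/4 - 15/4 = 1/2.
Summed: m(H) = 3/2 + 1/2 = 2.
So m(A \ H) = 7 - 2 = 5.

5


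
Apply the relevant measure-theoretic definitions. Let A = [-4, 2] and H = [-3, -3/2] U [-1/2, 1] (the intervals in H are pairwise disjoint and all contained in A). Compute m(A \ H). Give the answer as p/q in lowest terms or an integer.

The ambient interval has length m(A) = 2 - (-4) = 6.
Since the holes are disjoint and sit inside A, by finite additivity
  m(H) = sum_i (b_i - a_i), and m(A \ H) = m(A) - m(H).
Computing the hole measures:
  m(H_1) = -3/2 - (-3) = 3/2.
  m(H_2) = 1 - (-1/2) = 3/2.
Summed: m(H) = 3/2 + 3/2 = 3.
So m(A \ H) = 6 - 3 = 3.

3


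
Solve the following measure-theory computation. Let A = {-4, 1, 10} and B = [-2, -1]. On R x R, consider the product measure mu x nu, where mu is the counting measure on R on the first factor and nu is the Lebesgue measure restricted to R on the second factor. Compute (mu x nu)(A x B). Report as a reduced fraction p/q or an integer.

For a measurable rectangle A x B, the product measure satisfies
  (mu x nu)(A x B) = mu(A) * nu(B).
  mu(A) = 3.
  nu(B) = 1.
  (mu x nu)(A x B) = 3 * 1 = 3.

3


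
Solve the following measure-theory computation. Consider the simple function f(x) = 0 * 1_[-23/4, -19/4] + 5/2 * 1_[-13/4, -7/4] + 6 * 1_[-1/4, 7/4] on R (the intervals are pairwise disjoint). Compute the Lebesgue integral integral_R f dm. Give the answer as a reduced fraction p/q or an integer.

For a simple function f = sum_i c_i * 1_{A_i} with disjoint A_i,
  integral f dm = sum_i c_i * m(A_i).
Lengths of the A_i:
  m(A_1) = -19/4 - (-23/4) = 1.
  m(A_2) = -7/4 - (-13/4) = 3/2.
  m(A_3) = 7/4 - (-1/4) = 2.
Contributions c_i * m(A_i):
  (0) * (1) = 0.
  (5/2) * (3/2) = 15/4.
  (6) * (2) = 12.
Total: 0 + 15/4 + 12 = 63/4.

63/4


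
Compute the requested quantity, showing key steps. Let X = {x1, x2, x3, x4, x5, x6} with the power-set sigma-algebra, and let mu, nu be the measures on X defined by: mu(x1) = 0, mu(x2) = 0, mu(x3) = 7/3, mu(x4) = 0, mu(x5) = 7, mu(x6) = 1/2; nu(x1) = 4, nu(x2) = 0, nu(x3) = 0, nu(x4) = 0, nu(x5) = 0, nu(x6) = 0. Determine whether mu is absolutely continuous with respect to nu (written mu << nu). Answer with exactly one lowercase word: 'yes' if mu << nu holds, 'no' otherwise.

mu << nu means: every nu-null measurable set is also mu-null; equivalently, for every atom x, if nu({x}) = 0 then mu({x}) = 0.
Checking each atom:
  x1: nu = 4 > 0 -> no constraint.
  x2: nu = 0, mu = 0 -> consistent with mu << nu.
  x3: nu = 0, mu = 7/3 > 0 -> violates mu << nu.
  x4: nu = 0, mu = 0 -> consistent with mu << nu.
  x5: nu = 0, mu = 7 > 0 -> violates mu << nu.
  x6: nu = 0, mu = 1/2 > 0 -> violates mu << nu.
The atom(s) x3, x5, x6 violate the condition (nu = 0 but mu > 0). Therefore mu is NOT absolutely continuous w.r.t. nu.

no


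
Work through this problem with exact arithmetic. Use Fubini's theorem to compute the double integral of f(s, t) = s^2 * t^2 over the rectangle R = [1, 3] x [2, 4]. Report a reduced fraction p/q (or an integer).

f(s, t) is a tensor product of a function of s and a function of t, and both factors are bounded continuous (hence Lebesgue integrable) on the rectangle, so Fubini's theorem applies:
  integral_R f d(m x m) = (integral_a1^b1 s^2 ds) * (integral_a2^b2 t^2 dt).
Inner integral in s: integral_{1}^{3} s^2 ds = (3^3 - 1^3)/3
  = 26/3.
Inner integral in t: integral_{2}^{4} t^2 dt = (4^3 - 2^3)/3
  = 56/3.
Product: (26/3) * (56/3) = 1456/9.

1456/9


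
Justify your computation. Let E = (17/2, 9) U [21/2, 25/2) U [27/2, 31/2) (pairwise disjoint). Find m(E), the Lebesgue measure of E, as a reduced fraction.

For pairwise disjoint intervals, m(union_i I_i) = sum_i m(I_i),
and m is invariant under swapping open/closed endpoints (single points have measure 0).
So m(E) = sum_i (b_i - a_i).
  I_1 has length 9 - 17/2 = 1/2.
  I_2 has length 25/2 - 21/2 = 2.
  I_3 has length 31/2 - 27/2 = 2.
Summing:
  m(E) = 1/2 + 2 + 2 = 9/2.

9/2


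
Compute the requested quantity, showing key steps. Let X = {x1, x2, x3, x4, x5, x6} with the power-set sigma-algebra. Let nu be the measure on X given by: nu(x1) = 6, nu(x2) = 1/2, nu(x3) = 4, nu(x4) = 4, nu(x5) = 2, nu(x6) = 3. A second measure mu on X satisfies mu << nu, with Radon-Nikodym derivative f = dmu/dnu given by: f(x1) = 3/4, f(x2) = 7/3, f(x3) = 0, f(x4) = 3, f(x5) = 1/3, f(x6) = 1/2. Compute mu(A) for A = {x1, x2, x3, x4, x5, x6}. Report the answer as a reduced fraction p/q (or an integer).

By the defining property of the Radon-Nikodym derivative, for every measurable set A,
  mu(A) = integral_A f dnu.
Since nu is a discrete measure concentrated on the atoms of X, the integral over A reduces to the sum
  mu(A) = sum_{x in A} f(x) * nu({x}).
Computing each term:
  x1: f(x1) * nu(x1) = 3/4 * 6 = 9/2.
  x2: f(x2) * nu(x2) = 7/3 * 1/2 = 7/6.
  x3: f(x3) * nu(x3) = 0 * 4 = 0.
  x4: f(x4) * nu(x4) = 3 * 4 = 12.
  x5: f(x5) * nu(x5) = 1/3 * 2 = 2/3.
  x6: f(x6) * nu(x6) = 1/2 * 3 = 3/2.
Summing: mu(A) = 9/2 + 7/6 + 0 + 12 + 2/3 + 3/2 = 119/6.

119/6


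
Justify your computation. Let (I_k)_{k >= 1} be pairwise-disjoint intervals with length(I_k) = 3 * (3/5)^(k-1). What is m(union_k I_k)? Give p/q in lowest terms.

By countable additivity of the Lebesgue measure on pairwise disjoint measurable sets,
  m(union_{k >= 1} I_k) = sum_{k >= 1} m(I_k) = sum_{k >= 1} a * r^(k-1),
  with a = 3 and r = 3/5.
Since 0 < r = 3/5 < 1, the geometric series converges:
  sum_{k >= 1} a * r^(k-1) = a / (1 - r).
  = 3 / (1 - 3/5)
  = 3 / (2/5)
  = 15/2.

15/2
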